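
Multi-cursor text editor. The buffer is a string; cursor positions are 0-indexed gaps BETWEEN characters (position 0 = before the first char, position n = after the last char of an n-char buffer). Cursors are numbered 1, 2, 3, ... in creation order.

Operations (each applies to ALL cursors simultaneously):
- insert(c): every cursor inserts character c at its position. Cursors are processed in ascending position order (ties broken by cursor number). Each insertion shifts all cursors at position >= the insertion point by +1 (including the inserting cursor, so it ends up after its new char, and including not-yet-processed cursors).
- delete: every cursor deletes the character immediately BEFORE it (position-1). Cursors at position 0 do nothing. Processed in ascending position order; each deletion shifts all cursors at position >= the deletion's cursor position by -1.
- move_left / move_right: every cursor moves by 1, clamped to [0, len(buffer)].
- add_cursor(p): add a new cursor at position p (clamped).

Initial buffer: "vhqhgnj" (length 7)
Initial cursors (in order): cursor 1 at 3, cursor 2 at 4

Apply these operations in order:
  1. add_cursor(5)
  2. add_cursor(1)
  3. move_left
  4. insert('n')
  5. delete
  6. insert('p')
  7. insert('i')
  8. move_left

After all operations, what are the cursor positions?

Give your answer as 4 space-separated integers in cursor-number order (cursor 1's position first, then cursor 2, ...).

After op 1 (add_cursor(5)): buffer="vhqhgnj" (len 7), cursors c1@3 c2@4 c3@5, authorship .......
After op 2 (add_cursor(1)): buffer="vhqhgnj" (len 7), cursors c4@1 c1@3 c2@4 c3@5, authorship .......
After op 3 (move_left): buffer="vhqhgnj" (len 7), cursors c4@0 c1@2 c2@3 c3@4, authorship .......
After op 4 (insert('n')): buffer="nvhnqnhngnj" (len 11), cursors c4@1 c1@4 c2@6 c3@8, authorship 4..1.2.3...
After op 5 (delete): buffer="vhqhgnj" (len 7), cursors c4@0 c1@2 c2@3 c3@4, authorship .......
After op 6 (insert('p')): buffer="pvhpqphpgnj" (len 11), cursors c4@1 c1@4 c2@6 c3@8, authorship 4..1.2.3...
After op 7 (insert('i')): buffer="pivhpiqpihpignj" (len 15), cursors c4@2 c1@6 c2@9 c3@12, authorship 44..11.22.33...
After op 8 (move_left): buffer="pivhpiqpihpignj" (len 15), cursors c4@1 c1@5 c2@8 c3@11, authorship 44..11.22.33...

Answer: 5 8 11 1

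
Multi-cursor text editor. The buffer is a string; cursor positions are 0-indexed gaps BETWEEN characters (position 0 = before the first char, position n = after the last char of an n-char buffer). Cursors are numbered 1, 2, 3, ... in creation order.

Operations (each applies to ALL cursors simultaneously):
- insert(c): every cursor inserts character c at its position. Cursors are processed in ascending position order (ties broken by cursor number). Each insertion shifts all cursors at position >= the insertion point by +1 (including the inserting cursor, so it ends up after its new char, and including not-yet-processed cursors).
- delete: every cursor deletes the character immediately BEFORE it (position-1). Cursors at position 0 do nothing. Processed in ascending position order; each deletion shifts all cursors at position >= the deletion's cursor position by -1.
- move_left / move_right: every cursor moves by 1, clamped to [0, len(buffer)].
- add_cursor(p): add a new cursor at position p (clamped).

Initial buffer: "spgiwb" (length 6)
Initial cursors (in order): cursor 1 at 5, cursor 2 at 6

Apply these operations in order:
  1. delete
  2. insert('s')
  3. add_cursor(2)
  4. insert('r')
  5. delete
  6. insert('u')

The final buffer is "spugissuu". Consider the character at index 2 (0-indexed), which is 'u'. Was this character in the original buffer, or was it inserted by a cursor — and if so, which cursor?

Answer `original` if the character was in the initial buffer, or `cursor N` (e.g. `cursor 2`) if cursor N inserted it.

Answer: cursor 3

Derivation:
After op 1 (delete): buffer="spgi" (len 4), cursors c1@4 c2@4, authorship ....
After op 2 (insert('s')): buffer="spgiss" (len 6), cursors c1@6 c2@6, authorship ....12
After op 3 (add_cursor(2)): buffer="spgiss" (len 6), cursors c3@2 c1@6 c2@6, authorship ....12
After op 4 (insert('r')): buffer="sprgissrr" (len 9), cursors c3@3 c1@9 c2@9, authorship ..3..1212
After op 5 (delete): buffer="spgiss" (len 6), cursors c3@2 c1@6 c2@6, authorship ....12
After op 6 (insert('u')): buffer="spugissuu" (len 9), cursors c3@3 c1@9 c2@9, authorship ..3..1212
Authorship (.=original, N=cursor N): . . 3 . . 1 2 1 2
Index 2: author = 3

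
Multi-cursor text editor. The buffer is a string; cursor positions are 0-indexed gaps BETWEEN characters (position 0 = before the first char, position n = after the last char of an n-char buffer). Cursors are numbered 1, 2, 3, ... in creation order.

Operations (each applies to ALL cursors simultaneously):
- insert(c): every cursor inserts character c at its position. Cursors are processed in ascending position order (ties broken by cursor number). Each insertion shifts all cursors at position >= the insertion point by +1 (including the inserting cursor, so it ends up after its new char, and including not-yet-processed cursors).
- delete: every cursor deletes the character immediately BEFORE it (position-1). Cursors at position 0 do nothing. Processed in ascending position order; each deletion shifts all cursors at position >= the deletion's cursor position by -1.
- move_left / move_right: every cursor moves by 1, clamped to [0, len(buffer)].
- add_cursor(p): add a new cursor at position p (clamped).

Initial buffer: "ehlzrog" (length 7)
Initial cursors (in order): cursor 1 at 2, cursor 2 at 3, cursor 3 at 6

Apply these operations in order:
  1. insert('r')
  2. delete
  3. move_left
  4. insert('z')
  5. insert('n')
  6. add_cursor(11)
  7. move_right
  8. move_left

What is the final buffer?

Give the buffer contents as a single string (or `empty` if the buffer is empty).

After op 1 (insert('r')): buffer="ehrlrzrorg" (len 10), cursors c1@3 c2@5 c3@9, authorship ..1.2...3.
After op 2 (delete): buffer="ehlzrog" (len 7), cursors c1@2 c2@3 c3@6, authorship .......
After op 3 (move_left): buffer="ehlzrog" (len 7), cursors c1@1 c2@2 c3@5, authorship .......
After op 4 (insert('z')): buffer="ezhzlzrzog" (len 10), cursors c1@2 c2@4 c3@8, authorship .1.2...3..
After op 5 (insert('n')): buffer="eznhznlzrznog" (len 13), cursors c1@3 c2@6 c3@11, authorship .11.22...33..
After op 6 (add_cursor(11)): buffer="eznhznlzrznog" (len 13), cursors c1@3 c2@6 c3@11 c4@11, authorship .11.22...33..
After op 7 (move_right): buffer="eznhznlzrznog" (len 13), cursors c1@4 c2@7 c3@12 c4@12, authorship .11.22...33..
After op 8 (move_left): buffer="eznhznlzrznog" (len 13), cursors c1@3 c2@6 c3@11 c4@11, authorship .11.22...33..

Answer: eznhznlzrznog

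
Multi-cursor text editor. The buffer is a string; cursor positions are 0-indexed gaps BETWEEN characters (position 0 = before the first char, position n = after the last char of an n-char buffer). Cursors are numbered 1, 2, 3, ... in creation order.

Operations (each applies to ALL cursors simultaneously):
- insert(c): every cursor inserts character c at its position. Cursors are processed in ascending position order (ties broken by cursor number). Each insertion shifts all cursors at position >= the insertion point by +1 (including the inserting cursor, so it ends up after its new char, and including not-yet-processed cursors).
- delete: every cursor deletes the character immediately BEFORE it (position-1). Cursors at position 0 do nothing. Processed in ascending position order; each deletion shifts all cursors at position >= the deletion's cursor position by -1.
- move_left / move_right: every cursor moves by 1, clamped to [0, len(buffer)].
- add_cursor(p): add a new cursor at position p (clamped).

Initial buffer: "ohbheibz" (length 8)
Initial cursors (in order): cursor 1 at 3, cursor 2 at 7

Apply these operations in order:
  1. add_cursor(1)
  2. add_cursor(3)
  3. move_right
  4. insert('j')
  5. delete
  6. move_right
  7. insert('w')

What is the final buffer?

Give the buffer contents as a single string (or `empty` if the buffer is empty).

Answer: ohbwhewwibzw

Derivation:
After op 1 (add_cursor(1)): buffer="ohbheibz" (len 8), cursors c3@1 c1@3 c2@7, authorship ........
After op 2 (add_cursor(3)): buffer="ohbheibz" (len 8), cursors c3@1 c1@3 c4@3 c2@7, authorship ........
After op 3 (move_right): buffer="ohbheibz" (len 8), cursors c3@2 c1@4 c4@4 c2@8, authorship ........
After op 4 (insert('j')): buffer="ohjbhjjeibzj" (len 12), cursors c3@3 c1@7 c4@7 c2@12, authorship ..3..14....2
After op 5 (delete): buffer="ohbheibz" (len 8), cursors c3@2 c1@4 c4@4 c2@8, authorship ........
After op 6 (move_right): buffer="ohbheibz" (len 8), cursors c3@3 c1@5 c4@5 c2@8, authorship ........
After op 7 (insert('w')): buffer="ohbwhewwibzw" (len 12), cursors c3@4 c1@8 c4@8 c2@12, authorship ...3..14...2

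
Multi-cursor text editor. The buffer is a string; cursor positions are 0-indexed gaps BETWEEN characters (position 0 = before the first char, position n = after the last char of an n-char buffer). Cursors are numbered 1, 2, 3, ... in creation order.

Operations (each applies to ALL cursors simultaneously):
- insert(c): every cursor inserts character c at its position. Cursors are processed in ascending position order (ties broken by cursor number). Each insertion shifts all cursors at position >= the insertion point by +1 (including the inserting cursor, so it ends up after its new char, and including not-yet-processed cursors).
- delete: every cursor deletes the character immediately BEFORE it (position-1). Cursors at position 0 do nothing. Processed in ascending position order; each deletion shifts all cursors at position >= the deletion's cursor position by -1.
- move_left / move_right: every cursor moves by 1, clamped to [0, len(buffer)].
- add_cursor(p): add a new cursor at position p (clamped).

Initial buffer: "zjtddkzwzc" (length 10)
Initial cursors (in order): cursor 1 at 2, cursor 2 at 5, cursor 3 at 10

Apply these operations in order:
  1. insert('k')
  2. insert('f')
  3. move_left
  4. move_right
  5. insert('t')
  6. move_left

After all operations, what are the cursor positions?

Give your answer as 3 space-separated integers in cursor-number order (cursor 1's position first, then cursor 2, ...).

After op 1 (insert('k')): buffer="zjktddkkzwzck" (len 13), cursors c1@3 c2@7 c3@13, authorship ..1...2.....3
After op 2 (insert('f')): buffer="zjkftddkfkzwzckf" (len 16), cursors c1@4 c2@9 c3@16, authorship ..11...22.....33
After op 3 (move_left): buffer="zjkftddkfkzwzckf" (len 16), cursors c1@3 c2@8 c3@15, authorship ..11...22.....33
After op 4 (move_right): buffer="zjkftddkfkzwzckf" (len 16), cursors c1@4 c2@9 c3@16, authorship ..11...22.....33
After op 5 (insert('t')): buffer="zjkfttddkftkzwzckft" (len 19), cursors c1@5 c2@11 c3@19, authorship ..111...222.....333
After op 6 (move_left): buffer="zjkfttddkftkzwzckft" (len 19), cursors c1@4 c2@10 c3@18, authorship ..111...222.....333

Answer: 4 10 18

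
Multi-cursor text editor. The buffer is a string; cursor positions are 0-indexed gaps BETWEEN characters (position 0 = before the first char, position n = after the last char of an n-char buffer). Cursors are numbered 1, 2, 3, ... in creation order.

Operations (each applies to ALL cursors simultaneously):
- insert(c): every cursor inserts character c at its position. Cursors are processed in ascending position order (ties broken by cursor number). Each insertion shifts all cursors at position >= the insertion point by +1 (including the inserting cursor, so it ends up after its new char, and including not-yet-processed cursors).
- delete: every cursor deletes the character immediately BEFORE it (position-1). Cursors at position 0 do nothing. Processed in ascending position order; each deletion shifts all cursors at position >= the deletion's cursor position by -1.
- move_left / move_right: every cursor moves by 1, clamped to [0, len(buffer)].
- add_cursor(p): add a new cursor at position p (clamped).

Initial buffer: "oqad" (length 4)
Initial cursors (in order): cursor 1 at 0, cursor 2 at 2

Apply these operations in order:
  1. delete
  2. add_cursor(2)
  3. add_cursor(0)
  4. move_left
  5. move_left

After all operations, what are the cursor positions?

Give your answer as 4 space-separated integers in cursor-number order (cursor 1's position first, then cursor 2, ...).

Answer: 0 0 0 0

Derivation:
After op 1 (delete): buffer="oad" (len 3), cursors c1@0 c2@1, authorship ...
After op 2 (add_cursor(2)): buffer="oad" (len 3), cursors c1@0 c2@1 c3@2, authorship ...
After op 3 (add_cursor(0)): buffer="oad" (len 3), cursors c1@0 c4@0 c2@1 c3@2, authorship ...
After op 4 (move_left): buffer="oad" (len 3), cursors c1@0 c2@0 c4@0 c3@1, authorship ...
After op 5 (move_left): buffer="oad" (len 3), cursors c1@0 c2@0 c3@0 c4@0, authorship ...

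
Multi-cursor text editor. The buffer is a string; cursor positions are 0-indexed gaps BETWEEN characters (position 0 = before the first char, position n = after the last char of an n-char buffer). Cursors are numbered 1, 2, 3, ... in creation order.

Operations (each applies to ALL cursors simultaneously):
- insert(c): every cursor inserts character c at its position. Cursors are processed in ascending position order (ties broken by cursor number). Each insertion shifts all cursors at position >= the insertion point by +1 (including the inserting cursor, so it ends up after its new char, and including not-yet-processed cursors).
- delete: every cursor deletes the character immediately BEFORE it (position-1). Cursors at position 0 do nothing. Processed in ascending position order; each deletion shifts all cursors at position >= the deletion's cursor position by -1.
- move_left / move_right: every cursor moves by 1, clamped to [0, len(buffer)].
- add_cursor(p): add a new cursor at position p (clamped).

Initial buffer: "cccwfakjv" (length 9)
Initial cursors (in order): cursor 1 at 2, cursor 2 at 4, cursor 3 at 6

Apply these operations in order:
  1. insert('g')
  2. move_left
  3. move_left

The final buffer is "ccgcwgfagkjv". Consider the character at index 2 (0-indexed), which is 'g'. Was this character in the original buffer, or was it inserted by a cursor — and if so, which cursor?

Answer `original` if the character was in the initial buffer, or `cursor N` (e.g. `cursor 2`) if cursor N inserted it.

After op 1 (insert('g')): buffer="ccgcwgfagkjv" (len 12), cursors c1@3 c2@6 c3@9, authorship ..1..2..3...
After op 2 (move_left): buffer="ccgcwgfagkjv" (len 12), cursors c1@2 c2@5 c3@8, authorship ..1..2..3...
After op 3 (move_left): buffer="ccgcwgfagkjv" (len 12), cursors c1@1 c2@4 c3@7, authorship ..1..2..3...
Authorship (.=original, N=cursor N): . . 1 . . 2 . . 3 . . .
Index 2: author = 1

Answer: cursor 1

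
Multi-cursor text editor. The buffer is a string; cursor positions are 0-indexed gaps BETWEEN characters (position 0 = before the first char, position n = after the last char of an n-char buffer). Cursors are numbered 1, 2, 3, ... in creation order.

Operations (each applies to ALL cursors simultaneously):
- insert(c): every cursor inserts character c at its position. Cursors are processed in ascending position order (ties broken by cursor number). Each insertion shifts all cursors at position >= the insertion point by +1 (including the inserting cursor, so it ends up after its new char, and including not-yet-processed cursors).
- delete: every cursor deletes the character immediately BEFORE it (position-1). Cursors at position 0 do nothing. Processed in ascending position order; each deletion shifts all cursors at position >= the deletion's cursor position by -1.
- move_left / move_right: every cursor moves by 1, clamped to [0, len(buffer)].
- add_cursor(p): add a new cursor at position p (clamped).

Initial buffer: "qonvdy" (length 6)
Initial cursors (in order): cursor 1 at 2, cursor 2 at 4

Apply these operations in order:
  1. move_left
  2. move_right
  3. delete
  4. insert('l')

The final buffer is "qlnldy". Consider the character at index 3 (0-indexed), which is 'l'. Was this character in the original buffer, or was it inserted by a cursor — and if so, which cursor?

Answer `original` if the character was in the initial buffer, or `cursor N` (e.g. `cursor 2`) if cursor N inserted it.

After op 1 (move_left): buffer="qonvdy" (len 6), cursors c1@1 c2@3, authorship ......
After op 2 (move_right): buffer="qonvdy" (len 6), cursors c1@2 c2@4, authorship ......
After op 3 (delete): buffer="qndy" (len 4), cursors c1@1 c2@2, authorship ....
After op 4 (insert('l')): buffer="qlnldy" (len 6), cursors c1@2 c2@4, authorship .1.2..
Authorship (.=original, N=cursor N): . 1 . 2 . .
Index 3: author = 2

Answer: cursor 2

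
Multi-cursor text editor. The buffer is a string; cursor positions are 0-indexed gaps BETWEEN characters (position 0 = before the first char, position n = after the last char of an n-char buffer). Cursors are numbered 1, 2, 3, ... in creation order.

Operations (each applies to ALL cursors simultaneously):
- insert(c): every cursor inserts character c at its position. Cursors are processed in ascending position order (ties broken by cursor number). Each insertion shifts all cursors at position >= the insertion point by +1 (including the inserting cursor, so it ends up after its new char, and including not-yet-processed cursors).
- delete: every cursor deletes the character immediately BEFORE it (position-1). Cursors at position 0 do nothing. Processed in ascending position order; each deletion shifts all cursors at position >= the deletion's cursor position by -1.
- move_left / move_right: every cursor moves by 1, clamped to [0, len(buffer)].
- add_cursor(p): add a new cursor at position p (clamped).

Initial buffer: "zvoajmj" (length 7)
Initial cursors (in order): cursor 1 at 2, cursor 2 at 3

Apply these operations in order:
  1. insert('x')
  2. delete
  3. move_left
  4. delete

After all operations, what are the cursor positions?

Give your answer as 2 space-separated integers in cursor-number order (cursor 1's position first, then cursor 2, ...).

Answer: 0 0

Derivation:
After op 1 (insert('x')): buffer="zvxoxajmj" (len 9), cursors c1@3 c2@5, authorship ..1.2....
After op 2 (delete): buffer="zvoajmj" (len 7), cursors c1@2 c2@3, authorship .......
After op 3 (move_left): buffer="zvoajmj" (len 7), cursors c1@1 c2@2, authorship .......
After op 4 (delete): buffer="oajmj" (len 5), cursors c1@0 c2@0, authorship .....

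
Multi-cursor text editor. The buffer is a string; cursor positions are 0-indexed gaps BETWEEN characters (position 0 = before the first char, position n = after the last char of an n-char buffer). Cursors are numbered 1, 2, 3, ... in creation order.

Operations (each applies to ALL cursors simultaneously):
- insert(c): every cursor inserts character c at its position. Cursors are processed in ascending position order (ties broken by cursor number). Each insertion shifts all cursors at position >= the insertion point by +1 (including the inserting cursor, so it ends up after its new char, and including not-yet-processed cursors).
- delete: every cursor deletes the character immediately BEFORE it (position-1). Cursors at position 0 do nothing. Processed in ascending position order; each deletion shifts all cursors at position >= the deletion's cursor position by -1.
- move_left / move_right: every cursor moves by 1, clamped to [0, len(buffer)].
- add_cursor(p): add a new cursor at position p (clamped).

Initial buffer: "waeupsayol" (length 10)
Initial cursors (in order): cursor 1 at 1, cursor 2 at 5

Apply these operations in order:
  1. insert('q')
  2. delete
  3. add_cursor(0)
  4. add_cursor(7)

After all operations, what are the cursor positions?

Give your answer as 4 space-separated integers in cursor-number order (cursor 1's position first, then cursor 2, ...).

After op 1 (insert('q')): buffer="wqaeupqsayol" (len 12), cursors c1@2 c2@7, authorship .1....2.....
After op 2 (delete): buffer="waeupsayol" (len 10), cursors c1@1 c2@5, authorship ..........
After op 3 (add_cursor(0)): buffer="waeupsayol" (len 10), cursors c3@0 c1@1 c2@5, authorship ..........
After op 4 (add_cursor(7)): buffer="waeupsayol" (len 10), cursors c3@0 c1@1 c2@5 c4@7, authorship ..........

Answer: 1 5 0 7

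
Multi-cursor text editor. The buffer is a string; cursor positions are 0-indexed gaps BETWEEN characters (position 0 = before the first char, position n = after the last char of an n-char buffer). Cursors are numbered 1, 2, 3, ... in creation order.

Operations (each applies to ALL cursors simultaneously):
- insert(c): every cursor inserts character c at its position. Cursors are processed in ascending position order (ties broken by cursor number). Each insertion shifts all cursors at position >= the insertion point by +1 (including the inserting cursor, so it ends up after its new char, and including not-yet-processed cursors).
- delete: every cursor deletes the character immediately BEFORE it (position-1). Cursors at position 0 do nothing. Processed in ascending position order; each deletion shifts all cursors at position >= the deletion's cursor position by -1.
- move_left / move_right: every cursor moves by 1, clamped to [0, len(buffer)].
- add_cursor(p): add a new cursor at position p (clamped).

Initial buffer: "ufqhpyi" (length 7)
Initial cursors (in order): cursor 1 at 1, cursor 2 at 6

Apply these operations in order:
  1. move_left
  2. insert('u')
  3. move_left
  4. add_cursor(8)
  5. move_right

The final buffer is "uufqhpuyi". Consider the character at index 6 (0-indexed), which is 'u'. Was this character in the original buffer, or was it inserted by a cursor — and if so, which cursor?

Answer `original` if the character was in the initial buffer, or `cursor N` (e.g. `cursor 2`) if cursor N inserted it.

Answer: cursor 2

Derivation:
After op 1 (move_left): buffer="ufqhpyi" (len 7), cursors c1@0 c2@5, authorship .......
After op 2 (insert('u')): buffer="uufqhpuyi" (len 9), cursors c1@1 c2@7, authorship 1.....2..
After op 3 (move_left): buffer="uufqhpuyi" (len 9), cursors c1@0 c2@6, authorship 1.....2..
After op 4 (add_cursor(8)): buffer="uufqhpuyi" (len 9), cursors c1@0 c2@6 c3@8, authorship 1.....2..
After op 5 (move_right): buffer="uufqhpuyi" (len 9), cursors c1@1 c2@7 c3@9, authorship 1.....2..
Authorship (.=original, N=cursor N): 1 . . . . . 2 . .
Index 6: author = 2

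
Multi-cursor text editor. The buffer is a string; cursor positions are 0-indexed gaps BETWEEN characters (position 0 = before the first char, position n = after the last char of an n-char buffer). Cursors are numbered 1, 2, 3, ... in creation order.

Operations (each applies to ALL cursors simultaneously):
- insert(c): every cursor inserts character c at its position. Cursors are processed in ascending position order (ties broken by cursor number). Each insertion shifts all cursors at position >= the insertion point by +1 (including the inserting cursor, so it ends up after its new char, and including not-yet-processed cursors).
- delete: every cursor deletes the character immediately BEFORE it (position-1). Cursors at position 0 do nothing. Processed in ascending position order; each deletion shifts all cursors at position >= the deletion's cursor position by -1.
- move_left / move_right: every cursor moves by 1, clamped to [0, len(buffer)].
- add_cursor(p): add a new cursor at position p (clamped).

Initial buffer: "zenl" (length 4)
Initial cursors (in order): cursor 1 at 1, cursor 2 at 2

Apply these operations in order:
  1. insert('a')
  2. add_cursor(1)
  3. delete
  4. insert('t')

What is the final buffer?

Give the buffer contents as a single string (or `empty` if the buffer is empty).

After op 1 (insert('a')): buffer="zaeanl" (len 6), cursors c1@2 c2@4, authorship .1.2..
After op 2 (add_cursor(1)): buffer="zaeanl" (len 6), cursors c3@1 c1@2 c2@4, authorship .1.2..
After op 3 (delete): buffer="enl" (len 3), cursors c1@0 c3@0 c2@1, authorship ...
After op 4 (insert('t')): buffer="ttetnl" (len 6), cursors c1@2 c3@2 c2@4, authorship 13.2..

Answer: ttetnl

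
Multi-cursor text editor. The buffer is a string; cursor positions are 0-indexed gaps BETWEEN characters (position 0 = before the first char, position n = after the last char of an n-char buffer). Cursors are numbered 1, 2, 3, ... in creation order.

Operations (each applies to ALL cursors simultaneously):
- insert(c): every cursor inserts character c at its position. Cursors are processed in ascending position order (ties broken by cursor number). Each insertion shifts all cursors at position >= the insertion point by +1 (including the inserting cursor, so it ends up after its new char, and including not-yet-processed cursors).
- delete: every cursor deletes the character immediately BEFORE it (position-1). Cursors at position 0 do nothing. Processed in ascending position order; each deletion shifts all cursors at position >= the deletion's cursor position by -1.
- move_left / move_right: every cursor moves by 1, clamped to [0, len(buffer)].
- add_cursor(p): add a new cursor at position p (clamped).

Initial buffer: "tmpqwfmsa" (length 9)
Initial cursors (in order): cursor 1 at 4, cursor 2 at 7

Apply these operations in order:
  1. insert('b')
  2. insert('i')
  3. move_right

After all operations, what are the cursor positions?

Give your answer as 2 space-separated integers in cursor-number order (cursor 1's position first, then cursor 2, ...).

After op 1 (insert('b')): buffer="tmpqbwfmbsa" (len 11), cursors c1@5 c2@9, authorship ....1...2..
After op 2 (insert('i')): buffer="tmpqbiwfmbisa" (len 13), cursors c1@6 c2@11, authorship ....11...22..
After op 3 (move_right): buffer="tmpqbiwfmbisa" (len 13), cursors c1@7 c2@12, authorship ....11...22..

Answer: 7 12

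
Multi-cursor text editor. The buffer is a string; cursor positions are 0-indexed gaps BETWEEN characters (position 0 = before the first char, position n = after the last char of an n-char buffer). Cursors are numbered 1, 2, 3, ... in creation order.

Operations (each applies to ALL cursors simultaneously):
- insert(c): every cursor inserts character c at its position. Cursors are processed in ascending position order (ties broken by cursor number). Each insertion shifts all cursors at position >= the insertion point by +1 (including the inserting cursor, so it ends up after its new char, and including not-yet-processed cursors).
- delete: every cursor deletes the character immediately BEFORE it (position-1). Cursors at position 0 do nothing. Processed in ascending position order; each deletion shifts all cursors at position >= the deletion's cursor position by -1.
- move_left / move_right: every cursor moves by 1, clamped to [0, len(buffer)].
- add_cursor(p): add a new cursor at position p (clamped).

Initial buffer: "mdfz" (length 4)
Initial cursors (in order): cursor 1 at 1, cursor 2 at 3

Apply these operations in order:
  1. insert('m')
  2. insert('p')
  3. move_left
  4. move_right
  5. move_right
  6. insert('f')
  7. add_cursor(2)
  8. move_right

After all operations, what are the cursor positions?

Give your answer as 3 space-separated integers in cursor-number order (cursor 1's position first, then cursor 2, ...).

Answer: 6 10 3

Derivation:
After op 1 (insert('m')): buffer="mmdfmz" (len 6), cursors c1@2 c2@5, authorship .1..2.
After op 2 (insert('p')): buffer="mmpdfmpz" (len 8), cursors c1@3 c2@7, authorship .11..22.
After op 3 (move_left): buffer="mmpdfmpz" (len 8), cursors c1@2 c2@6, authorship .11..22.
After op 4 (move_right): buffer="mmpdfmpz" (len 8), cursors c1@3 c2@7, authorship .11..22.
After op 5 (move_right): buffer="mmpdfmpz" (len 8), cursors c1@4 c2@8, authorship .11..22.
After op 6 (insert('f')): buffer="mmpdffmpzf" (len 10), cursors c1@5 c2@10, authorship .11.1.22.2
After op 7 (add_cursor(2)): buffer="mmpdffmpzf" (len 10), cursors c3@2 c1@5 c2@10, authorship .11.1.22.2
After op 8 (move_right): buffer="mmpdffmpzf" (len 10), cursors c3@3 c1@6 c2@10, authorship .11.1.22.2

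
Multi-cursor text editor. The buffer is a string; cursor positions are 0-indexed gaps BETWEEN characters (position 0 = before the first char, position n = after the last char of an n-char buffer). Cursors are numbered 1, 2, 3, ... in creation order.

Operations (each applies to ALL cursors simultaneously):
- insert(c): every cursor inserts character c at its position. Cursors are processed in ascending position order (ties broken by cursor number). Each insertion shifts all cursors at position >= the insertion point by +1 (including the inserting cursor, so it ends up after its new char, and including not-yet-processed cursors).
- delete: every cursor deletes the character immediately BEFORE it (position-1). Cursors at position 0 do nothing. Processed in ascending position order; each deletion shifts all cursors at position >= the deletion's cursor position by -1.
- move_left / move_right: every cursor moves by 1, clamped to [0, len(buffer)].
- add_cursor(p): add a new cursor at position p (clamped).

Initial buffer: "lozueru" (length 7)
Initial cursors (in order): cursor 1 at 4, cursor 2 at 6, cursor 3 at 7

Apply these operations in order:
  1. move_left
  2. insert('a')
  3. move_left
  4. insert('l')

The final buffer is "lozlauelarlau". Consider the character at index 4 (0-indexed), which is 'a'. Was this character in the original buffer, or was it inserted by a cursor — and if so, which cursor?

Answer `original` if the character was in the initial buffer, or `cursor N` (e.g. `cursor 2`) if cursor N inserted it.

After op 1 (move_left): buffer="lozueru" (len 7), cursors c1@3 c2@5 c3@6, authorship .......
After op 2 (insert('a')): buffer="lozauearau" (len 10), cursors c1@4 c2@7 c3@9, authorship ...1..2.3.
After op 3 (move_left): buffer="lozauearau" (len 10), cursors c1@3 c2@6 c3@8, authorship ...1..2.3.
After op 4 (insert('l')): buffer="lozlauelarlau" (len 13), cursors c1@4 c2@8 c3@11, authorship ...11..22.33.
Authorship (.=original, N=cursor N): . . . 1 1 . . 2 2 . 3 3 .
Index 4: author = 1

Answer: cursor 1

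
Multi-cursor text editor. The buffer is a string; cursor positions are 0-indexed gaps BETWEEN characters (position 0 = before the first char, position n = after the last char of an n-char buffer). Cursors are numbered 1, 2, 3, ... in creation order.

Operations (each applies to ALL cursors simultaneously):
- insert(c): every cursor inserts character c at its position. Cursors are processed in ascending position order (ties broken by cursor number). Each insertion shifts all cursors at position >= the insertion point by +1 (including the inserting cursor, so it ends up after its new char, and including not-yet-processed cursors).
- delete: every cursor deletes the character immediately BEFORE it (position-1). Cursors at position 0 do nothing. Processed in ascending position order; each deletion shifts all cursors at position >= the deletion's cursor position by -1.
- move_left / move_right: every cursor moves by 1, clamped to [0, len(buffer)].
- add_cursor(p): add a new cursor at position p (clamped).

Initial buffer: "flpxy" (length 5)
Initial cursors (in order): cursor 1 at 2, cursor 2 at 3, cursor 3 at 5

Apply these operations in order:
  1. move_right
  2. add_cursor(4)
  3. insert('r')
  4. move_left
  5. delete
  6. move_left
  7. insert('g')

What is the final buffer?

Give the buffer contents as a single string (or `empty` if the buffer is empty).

Answer: fglggrgrr

Derivation:
After op 1 (move_right): buffer="flpxy" (len 5), cursors c1@3 c2@4 c3@5, authorship .....
After op 2 (add_cursor(4)): buffer="flpxy" (len 5), cursors c1@3 c2@4 c4@4 c3@5, authorship .....
After op 3 (insert('r')): buffer="flprxrryr" (len 9), cursors c1@4 c2@7 c4@7 c3@9, authorship ...1.24.3
After op 4 (move_left): buffer="flprxrryr" (len 9), cursors c1@3 c2@6 c4@6 c3@8, authorship ...1.24.3
After op 5 (delete): buffer="flrrr" (len 5), cursors c1@2 c2@3 c4@3 c3@4, authorship ..143
After op 6 (move_left): buffer="flrrr" (len 5), cursors c1@1 c2@2 c4@2 c3@3, authorship ..143
After op 7 (insert('g')): buffer="fglggrgrr" (len 9), cursors c1@2 c2@5 c4@5 c3@7, authorship .1.241343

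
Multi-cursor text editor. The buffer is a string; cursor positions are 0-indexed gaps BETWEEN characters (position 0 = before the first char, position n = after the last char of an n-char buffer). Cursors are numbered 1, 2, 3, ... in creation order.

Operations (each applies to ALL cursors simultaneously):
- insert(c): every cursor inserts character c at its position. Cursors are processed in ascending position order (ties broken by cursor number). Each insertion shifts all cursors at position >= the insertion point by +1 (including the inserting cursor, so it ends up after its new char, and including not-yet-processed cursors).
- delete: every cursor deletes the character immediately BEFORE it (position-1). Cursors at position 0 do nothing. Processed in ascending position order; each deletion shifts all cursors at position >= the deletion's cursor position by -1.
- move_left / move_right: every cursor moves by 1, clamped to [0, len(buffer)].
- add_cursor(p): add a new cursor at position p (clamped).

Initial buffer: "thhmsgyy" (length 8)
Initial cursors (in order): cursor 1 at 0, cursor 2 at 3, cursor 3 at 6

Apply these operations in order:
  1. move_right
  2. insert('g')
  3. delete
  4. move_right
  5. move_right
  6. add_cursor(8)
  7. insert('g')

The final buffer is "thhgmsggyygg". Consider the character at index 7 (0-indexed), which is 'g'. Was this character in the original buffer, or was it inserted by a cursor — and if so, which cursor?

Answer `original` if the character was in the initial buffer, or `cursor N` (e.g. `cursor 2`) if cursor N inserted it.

After op 1 (move_right): buffer="thhmsgyy" (len 8), cursors c1@1 c2@4 c3@7, authorship ........
After op 2 (insert('g')): buffer="tghhmgsgygy" (len 11), cursors c1@2 c2@6 c3@10, authorship .1...2...3.
After op 3 (delete): buffer="thhmsgyy" (len 8), cursors c1@1 c2@4 c3@7, authorship ........
After op 4 (move_right): buffer="thhmsgyy" (len 8), cursors c1@2 c2@5 c3@8, authorship ........
After op 5 (move_right): buffer="thhmsgyy" (len 8), cursors c1@3 c2@6 c3@8, authorship ........
After op 6 (add_cursor(8)): buffer="thhmsgyy" (len 8), cursors c1@3 c2@6 c3@8 c4@8, authorship ........
After op 7 (insert('g')): buffer="thhgmsggyygg" (len 12), cursors c1@4 c2@8 c3@12 c4@12, authorship ...1...2..34
Authorship (.=original, N=cursor N): . . . 1 . . . 2 . . 3 4
Index 7: author = 2

Answer: cursor 2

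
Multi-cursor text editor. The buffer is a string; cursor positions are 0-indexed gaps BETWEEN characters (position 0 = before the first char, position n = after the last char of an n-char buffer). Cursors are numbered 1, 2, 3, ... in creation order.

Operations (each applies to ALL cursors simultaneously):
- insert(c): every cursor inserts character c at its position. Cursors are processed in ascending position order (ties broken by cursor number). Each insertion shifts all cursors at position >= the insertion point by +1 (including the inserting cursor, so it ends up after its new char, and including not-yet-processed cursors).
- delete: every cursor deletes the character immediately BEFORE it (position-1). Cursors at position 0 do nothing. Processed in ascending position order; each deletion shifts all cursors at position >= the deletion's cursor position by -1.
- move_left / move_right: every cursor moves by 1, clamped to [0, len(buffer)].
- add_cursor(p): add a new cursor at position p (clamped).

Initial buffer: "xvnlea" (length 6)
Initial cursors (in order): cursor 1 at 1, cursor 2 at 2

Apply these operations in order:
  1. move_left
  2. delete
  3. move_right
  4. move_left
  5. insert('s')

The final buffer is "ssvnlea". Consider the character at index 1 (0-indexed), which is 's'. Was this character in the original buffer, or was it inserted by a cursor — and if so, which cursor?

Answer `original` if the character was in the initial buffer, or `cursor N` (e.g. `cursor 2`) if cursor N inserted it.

After op 1 (move_left): buffer="xvnlea" (len 6), cursors c1@0 c2@1, authorship ......
After op 2 (delete): buffer="vnlea" (len 5), cursors c1@0 c2@0, authorship .....
After op 3 (move_right): buffer="vnlea" (len 5), cursors c1@1 c2@1, authorship .....
After op 4 (move_left): buffer="vnlea" (len 5), cursors c1@0 c2@0, authorship .....
After op 5 (insert('s')): buffer="ssvnlea" (len 7), cursors c1@2 c2@2, authorship 12.....
Authorship (.=original, N=cursor N): 1 2 . . . . .
Index 1: author = 2

Answer: cursor 2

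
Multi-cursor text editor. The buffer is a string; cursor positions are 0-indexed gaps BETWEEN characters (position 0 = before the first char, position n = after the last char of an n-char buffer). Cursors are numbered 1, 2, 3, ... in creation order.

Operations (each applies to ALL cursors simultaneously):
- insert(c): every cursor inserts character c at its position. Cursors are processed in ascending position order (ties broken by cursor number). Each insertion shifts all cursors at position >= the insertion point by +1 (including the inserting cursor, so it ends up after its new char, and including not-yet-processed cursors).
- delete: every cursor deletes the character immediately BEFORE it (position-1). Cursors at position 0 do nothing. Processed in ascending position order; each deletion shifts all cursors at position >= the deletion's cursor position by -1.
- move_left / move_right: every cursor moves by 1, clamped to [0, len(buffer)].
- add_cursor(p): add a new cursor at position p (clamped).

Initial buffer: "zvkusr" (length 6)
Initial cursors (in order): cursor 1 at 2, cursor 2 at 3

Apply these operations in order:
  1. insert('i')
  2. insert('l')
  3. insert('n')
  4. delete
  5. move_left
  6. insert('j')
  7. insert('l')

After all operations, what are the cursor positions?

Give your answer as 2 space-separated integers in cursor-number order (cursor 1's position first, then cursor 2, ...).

After op 1 (insert('i')): buffer="zvikiusr" (len 8), cursors c1@3 c2@5, authorship ..1.2...
After op 2 (insert('l')): buffer="zvilkilusr" (len 10), cursors c1@4 c2@7, authorship ..11.22...
After op 3 (insert('n')): buffer="zvilnkilnusr" (len 12), cursors c1@5 c2@9, authorship ..111.222...
After op 4 (delete): buffer="zvilkilusr" (len 10), cursors c1@4 c2@7, authorship ..11.22...
After op 5 (move_left): buffer="zvilkilusr" (len 10), cursors c1@3 c2@6, authorship ..11.22...
After op 6 (insert('j')): buffer="zvijlkijlusr" (len 12), cursors c1@4 c2@8, authorship ..111.222...
After op 7 (insert('l')): buffer="zvijllkijllusr" (len 14), cursors c1@5 c2@10, authorship ..1111.2222...

Answer: 5 10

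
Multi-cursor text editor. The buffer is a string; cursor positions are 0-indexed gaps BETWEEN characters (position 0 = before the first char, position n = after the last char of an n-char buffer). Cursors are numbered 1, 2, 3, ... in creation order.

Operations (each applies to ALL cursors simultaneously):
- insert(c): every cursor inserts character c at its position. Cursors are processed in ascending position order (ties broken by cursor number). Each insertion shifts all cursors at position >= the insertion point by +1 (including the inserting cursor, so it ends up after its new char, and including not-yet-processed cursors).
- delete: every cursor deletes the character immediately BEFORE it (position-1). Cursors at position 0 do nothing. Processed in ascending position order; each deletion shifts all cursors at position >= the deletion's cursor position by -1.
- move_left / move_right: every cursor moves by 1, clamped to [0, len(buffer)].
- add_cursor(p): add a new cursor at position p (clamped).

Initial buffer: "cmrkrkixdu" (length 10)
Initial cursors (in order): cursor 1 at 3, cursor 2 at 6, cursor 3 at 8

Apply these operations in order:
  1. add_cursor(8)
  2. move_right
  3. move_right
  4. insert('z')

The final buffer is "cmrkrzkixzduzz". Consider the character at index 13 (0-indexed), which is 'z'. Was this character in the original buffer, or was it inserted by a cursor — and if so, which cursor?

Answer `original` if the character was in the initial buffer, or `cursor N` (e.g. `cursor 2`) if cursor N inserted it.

Answer: cursor 4

Derivation:
After op 1 (add_cursor(8)): buffer="cmrkrkixdu" (len 10), cursors c1@3 c2@6 c3@8 c4@8, authorship ..........
After op 2 (move_right): buffer="cmrkrkixdu" (len 10), cursors c1@4 c2@7 c3@9 c4@9, authorship ..........
After op 3 (move_right): buffer="cmrkrkixdu" (len 10), cursors c1@5 c2@8 c3@10 c4@10, authorship ..........
After op 4 (insert('z')): buffer="cmrkrzkixzduzz" (len 14), cursors c1@6 c2@10 c3@14 c4@14, authorship .....1...2..34
Authorship (.=original, N=cursor N): . . . . . 1 . . . 2 . . 3 4
Index 13: author = 4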